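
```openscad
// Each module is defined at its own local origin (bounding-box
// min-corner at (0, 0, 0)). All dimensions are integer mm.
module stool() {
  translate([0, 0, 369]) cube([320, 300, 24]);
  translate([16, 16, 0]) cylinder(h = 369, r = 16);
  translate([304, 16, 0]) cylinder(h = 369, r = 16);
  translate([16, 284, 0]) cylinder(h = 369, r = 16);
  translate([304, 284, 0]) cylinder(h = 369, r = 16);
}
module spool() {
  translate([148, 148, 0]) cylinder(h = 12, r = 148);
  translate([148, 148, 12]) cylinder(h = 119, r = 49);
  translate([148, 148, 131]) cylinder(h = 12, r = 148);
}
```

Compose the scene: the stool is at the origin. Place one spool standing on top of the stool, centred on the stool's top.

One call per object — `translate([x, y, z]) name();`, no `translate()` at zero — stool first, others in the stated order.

stool();
translate([12, 2, 393]) spool();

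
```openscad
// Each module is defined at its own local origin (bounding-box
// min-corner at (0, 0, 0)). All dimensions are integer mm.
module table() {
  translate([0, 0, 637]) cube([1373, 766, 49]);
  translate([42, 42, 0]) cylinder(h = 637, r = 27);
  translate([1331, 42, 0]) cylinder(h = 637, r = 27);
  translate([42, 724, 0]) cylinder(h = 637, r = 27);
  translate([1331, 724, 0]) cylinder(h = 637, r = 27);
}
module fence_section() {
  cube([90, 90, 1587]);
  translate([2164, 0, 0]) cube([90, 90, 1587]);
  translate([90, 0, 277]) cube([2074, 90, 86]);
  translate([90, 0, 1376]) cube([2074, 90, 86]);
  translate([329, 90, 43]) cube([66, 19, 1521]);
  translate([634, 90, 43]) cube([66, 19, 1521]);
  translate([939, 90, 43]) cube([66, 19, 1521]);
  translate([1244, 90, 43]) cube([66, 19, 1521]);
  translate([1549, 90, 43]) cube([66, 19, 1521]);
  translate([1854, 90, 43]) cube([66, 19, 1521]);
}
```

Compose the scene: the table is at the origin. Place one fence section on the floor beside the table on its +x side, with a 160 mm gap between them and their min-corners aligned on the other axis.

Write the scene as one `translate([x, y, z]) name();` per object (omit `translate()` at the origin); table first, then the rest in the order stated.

table();
translate([1533, 0, 0]) fence_section();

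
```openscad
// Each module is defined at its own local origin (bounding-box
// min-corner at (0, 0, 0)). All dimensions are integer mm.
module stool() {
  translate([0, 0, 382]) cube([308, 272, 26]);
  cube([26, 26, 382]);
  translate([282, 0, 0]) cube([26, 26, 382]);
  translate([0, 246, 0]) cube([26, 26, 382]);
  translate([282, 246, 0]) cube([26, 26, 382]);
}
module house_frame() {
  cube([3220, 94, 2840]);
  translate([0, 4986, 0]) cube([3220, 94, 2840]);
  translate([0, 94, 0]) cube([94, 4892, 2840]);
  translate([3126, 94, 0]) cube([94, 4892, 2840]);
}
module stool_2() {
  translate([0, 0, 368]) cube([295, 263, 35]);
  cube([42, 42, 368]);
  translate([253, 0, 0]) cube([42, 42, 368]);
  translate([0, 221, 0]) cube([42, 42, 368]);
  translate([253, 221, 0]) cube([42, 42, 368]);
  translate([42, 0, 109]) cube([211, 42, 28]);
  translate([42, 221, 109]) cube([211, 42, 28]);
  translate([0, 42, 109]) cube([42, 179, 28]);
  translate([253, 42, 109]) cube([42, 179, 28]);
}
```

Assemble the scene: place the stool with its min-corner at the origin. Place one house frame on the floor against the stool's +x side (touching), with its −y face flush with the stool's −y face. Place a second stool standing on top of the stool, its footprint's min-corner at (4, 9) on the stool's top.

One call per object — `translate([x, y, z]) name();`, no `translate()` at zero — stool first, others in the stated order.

stool();
translate([308, 0, 0]) house_frame();
translate([4, 9, 408]) stool_2();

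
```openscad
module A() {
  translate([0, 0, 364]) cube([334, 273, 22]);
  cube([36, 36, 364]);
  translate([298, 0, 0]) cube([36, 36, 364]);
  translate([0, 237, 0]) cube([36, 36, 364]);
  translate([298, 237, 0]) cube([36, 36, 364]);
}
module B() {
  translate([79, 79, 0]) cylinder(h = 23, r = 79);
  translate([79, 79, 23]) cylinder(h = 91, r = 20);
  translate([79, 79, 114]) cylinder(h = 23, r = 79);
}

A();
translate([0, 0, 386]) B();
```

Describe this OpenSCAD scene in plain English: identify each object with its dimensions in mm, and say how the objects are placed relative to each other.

A is a four-legged stool. The seat is 334×273 mm, 22 mm thick, top at z = 386 mm. It stands on four square legs, each 36×36 mm in cross-section, from z = 0 to the seat underside, each flush with a corner of the seat.

B is a spool: two coaxial disc flanges of radius 79 mm and thickness 23 mm, joined by a core cylinder of radius 20 mm and height 91 mm. The lower flange rests on z = 0 and the three cylinders share a vertical axis.

The spool is on top of the stool.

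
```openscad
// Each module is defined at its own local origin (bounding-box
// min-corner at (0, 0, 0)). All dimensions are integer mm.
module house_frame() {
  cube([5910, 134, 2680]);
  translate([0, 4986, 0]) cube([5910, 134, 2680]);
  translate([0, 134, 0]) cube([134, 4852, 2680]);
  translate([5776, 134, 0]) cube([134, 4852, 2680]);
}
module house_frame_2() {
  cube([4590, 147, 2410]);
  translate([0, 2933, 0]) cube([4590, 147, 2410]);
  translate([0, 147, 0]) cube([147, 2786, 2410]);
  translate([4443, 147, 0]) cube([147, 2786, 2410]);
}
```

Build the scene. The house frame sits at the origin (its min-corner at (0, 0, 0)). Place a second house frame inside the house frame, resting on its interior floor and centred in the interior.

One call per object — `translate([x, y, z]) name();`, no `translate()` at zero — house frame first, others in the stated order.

house_frame();
translate([660, 1020, 0]) house_frame_2();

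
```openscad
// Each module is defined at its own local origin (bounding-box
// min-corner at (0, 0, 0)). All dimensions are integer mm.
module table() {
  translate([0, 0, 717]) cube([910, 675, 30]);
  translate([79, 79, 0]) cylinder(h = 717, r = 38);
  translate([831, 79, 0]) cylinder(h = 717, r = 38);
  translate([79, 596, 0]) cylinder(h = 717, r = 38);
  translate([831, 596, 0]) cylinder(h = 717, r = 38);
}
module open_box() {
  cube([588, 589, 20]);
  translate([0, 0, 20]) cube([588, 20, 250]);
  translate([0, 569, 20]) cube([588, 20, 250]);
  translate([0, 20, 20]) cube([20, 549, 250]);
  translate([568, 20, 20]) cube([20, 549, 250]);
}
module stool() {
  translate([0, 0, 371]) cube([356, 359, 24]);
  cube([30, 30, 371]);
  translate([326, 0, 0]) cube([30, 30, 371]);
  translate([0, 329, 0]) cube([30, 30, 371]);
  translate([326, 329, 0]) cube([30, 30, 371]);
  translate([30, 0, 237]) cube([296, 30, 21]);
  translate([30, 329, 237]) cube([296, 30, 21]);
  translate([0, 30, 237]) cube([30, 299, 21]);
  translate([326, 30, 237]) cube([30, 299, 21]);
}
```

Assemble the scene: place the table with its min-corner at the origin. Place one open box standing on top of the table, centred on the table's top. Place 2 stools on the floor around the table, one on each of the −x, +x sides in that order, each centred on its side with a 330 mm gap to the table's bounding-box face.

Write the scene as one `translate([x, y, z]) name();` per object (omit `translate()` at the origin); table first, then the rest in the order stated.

table();
translate([161, 43, 747]) open_box();
translate([-686, 158, 0]) stool();
translate([1240, 158, 0]) stool();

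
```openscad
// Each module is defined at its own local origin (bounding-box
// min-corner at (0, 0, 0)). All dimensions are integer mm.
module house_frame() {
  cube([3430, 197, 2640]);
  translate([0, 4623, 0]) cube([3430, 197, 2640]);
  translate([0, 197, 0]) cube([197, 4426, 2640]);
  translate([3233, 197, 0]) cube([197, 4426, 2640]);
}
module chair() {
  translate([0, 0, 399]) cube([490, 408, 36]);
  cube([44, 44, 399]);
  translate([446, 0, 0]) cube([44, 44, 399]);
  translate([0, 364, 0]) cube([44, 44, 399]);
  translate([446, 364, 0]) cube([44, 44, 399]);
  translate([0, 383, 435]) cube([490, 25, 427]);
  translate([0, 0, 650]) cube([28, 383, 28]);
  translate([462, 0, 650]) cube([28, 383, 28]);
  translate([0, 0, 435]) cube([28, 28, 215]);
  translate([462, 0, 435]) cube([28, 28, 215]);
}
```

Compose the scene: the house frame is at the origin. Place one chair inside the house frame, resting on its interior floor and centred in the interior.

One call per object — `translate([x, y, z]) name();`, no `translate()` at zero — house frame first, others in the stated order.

house_frame();
translate([1470, 2206, 0]) chair();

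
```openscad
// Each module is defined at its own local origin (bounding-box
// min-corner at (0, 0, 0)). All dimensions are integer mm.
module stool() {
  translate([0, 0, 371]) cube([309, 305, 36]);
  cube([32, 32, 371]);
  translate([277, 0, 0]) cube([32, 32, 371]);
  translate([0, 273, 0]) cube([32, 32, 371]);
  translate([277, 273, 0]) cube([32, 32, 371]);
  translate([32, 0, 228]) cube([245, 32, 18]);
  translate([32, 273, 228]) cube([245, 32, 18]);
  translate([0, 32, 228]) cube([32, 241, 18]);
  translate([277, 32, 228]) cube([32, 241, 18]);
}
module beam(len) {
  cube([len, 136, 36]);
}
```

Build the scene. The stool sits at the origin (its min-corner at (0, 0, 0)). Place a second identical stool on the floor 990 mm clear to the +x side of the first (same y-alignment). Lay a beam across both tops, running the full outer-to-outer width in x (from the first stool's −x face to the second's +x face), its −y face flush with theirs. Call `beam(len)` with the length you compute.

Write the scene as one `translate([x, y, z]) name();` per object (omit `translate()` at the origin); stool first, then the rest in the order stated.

stool();
translate([1299, 0, 0]) stool();
translate([0, 0, 407]) beam(1608);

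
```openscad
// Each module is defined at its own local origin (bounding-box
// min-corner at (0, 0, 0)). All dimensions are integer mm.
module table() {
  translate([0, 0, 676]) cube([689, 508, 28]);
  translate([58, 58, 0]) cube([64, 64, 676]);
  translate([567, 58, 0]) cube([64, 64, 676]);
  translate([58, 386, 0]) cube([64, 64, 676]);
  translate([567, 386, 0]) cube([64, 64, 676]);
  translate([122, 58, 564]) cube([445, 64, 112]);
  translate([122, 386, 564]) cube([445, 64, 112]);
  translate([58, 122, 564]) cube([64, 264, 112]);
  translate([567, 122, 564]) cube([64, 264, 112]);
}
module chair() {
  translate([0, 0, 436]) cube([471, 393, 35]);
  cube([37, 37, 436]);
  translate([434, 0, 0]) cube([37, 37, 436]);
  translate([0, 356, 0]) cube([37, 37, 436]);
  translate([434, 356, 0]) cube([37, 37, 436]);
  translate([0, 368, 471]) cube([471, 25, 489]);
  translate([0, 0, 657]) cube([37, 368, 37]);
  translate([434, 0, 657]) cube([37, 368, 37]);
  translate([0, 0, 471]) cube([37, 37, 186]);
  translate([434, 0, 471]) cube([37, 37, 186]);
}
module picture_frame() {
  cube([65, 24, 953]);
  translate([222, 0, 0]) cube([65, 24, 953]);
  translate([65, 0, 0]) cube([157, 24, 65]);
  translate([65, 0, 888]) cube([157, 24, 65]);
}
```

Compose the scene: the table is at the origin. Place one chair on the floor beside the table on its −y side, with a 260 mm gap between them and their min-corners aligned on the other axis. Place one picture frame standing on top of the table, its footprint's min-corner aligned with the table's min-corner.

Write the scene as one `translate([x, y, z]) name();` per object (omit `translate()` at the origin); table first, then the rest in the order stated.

table();
translate([0, -653, 0]) chair();
translate([0, 0, 704]) picture_frame();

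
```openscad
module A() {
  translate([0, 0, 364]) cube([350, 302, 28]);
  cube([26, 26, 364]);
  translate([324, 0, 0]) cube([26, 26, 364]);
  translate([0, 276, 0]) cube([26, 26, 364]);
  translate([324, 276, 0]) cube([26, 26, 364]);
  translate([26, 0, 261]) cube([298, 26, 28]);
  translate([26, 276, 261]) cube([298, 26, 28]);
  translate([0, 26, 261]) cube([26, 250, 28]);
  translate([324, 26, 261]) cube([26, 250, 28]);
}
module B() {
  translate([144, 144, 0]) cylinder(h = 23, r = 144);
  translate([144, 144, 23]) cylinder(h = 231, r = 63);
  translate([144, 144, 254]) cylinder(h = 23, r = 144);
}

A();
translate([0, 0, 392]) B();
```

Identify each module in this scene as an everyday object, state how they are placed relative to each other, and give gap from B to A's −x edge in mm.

A is a stool. B is a spool. The spool is on top of the stool. The gap from the spool to the stool's −x edge is 0 mm.

The spool's min-x is at 0; the stool's min-x is 0; gap = 0 mm.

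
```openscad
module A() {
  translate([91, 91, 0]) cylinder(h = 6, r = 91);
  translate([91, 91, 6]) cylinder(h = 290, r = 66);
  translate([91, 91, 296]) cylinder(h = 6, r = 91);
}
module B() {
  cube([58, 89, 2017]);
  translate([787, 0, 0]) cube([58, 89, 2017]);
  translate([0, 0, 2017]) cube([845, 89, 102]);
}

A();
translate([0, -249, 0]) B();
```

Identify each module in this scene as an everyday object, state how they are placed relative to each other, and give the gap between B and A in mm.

The door frame's nearest face is 160 mm from the spool's −y face.

A is a spool. B is a door frame. The door frame is on the floor beside the spool on its −y side. The gap between the door frame and the spool is 160 mm.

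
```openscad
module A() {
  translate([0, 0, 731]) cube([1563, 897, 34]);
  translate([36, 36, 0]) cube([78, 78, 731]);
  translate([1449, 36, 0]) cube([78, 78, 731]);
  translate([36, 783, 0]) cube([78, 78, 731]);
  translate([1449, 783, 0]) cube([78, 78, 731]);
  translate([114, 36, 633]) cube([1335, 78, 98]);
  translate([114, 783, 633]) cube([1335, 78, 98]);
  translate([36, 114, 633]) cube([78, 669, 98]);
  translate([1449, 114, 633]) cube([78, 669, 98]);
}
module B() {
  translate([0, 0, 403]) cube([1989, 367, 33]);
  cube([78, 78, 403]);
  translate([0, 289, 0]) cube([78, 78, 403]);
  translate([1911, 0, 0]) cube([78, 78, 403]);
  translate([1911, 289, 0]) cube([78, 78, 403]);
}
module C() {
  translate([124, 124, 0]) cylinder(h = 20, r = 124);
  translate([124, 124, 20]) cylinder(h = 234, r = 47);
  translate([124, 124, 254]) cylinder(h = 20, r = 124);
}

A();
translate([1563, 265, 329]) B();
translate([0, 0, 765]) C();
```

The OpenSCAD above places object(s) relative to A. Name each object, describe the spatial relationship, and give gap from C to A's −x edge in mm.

The spool's min-x is at 0; the table's min-x is 0; gap = 0 mm.

A is a table. B is a bench. C is a spool. The bench is beside the table with their tops flush at z = 765. The spool is on top of the table. The gap from the spool to the table's −x edge is 0 mm.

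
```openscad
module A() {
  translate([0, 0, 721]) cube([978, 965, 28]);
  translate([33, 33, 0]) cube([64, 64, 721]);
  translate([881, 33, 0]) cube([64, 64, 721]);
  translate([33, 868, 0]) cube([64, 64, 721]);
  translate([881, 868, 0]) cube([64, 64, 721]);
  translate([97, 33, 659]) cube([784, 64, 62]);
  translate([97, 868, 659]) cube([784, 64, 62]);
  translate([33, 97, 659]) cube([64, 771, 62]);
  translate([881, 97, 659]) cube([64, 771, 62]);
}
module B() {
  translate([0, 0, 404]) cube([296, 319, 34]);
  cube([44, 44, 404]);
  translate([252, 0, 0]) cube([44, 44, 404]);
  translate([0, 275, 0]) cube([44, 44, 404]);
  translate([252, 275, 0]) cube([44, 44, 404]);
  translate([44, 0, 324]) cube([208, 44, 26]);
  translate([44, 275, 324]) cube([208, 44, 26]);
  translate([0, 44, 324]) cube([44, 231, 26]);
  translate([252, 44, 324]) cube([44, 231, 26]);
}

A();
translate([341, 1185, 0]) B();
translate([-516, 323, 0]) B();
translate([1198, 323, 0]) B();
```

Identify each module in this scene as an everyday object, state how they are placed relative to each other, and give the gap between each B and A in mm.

Each stool's nearest face is 220 mm from the table's bounding box.

A is a table. B is a stool. Three stools sit around the table at the +y, −x, +x sides. The gap between each stool and the table is 220 mm.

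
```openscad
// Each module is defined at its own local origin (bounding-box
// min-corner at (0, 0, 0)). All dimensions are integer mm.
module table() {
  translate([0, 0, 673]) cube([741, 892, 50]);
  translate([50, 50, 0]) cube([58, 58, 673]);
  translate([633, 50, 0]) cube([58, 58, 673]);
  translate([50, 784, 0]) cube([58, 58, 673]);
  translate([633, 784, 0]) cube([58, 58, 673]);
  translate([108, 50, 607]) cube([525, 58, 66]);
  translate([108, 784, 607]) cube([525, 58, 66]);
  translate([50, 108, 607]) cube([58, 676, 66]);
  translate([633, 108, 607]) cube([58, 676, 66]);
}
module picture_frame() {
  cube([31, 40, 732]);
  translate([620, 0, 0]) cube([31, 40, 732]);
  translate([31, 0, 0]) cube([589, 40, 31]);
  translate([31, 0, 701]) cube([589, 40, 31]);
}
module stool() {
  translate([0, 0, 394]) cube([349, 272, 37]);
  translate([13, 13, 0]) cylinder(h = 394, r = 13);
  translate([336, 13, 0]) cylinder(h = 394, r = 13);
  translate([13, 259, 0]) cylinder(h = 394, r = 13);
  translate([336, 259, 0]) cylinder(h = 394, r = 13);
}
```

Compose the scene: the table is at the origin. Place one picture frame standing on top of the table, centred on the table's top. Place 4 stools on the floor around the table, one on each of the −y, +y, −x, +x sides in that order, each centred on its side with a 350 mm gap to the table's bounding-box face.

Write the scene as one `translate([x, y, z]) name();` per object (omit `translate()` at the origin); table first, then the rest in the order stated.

table();
translate([45, 426, 723]) picture_frame();
translate([196, -622, 0]) stool();
translate([196, 1242, 0]) stool();
translate([-699, 310, 0]) stool();
translate([1091, 310, 0]) stool();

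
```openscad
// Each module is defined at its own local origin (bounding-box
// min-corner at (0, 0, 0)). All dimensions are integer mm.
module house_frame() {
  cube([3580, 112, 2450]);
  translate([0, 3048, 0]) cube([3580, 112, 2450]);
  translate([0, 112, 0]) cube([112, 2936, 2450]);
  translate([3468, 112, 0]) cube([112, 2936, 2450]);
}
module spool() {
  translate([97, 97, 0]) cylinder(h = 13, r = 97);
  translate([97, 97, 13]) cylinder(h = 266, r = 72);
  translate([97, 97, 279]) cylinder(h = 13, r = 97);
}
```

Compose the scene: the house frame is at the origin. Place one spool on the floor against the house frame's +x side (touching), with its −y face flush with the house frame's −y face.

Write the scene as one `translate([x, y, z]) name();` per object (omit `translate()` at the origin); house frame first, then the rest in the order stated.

house_frame();
translate([3580, 0, 0]) spool();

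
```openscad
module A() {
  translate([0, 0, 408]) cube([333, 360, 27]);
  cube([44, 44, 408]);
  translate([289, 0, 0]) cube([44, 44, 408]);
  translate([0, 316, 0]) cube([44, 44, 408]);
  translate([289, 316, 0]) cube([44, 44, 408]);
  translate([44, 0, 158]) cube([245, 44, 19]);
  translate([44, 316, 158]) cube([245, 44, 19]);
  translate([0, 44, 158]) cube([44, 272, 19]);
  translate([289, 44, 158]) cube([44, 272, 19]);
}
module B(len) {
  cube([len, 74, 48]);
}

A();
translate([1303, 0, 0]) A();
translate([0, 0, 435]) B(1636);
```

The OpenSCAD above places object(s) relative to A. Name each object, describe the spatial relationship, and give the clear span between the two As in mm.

A is a stool. B is a beam. A beam spans the tops of two stools. The clear span between the two stools is 970 mm.

Second stool starts at x = 1303; first ends at x = 333; clear span = 1303 − 333 = 970 mm.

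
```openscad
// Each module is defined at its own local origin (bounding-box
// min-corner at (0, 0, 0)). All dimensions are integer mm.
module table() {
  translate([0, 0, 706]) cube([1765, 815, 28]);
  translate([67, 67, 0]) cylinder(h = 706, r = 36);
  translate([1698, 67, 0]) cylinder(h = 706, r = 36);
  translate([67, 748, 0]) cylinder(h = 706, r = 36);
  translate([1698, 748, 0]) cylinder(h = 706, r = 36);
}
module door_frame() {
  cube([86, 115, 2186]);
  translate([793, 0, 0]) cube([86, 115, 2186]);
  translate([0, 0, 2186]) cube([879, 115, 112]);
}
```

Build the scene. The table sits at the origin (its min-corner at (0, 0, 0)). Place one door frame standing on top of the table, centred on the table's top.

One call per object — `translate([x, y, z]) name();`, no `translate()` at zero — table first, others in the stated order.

table();
translate([443, 350, 734]) door_frame();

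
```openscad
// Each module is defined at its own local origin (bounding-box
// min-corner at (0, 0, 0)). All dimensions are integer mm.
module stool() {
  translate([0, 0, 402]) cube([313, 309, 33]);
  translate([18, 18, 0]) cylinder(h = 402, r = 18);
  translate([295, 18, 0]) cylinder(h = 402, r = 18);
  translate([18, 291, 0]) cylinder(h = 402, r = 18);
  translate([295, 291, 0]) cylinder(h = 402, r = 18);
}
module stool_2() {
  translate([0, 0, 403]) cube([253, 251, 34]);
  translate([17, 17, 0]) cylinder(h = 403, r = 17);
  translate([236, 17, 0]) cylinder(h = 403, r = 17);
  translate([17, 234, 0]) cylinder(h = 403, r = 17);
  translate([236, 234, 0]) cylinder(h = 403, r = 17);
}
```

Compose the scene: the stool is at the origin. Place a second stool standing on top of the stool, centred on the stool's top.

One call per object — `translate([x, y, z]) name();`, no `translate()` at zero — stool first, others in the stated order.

stool();
translate([30, 29, 435]) stool_2();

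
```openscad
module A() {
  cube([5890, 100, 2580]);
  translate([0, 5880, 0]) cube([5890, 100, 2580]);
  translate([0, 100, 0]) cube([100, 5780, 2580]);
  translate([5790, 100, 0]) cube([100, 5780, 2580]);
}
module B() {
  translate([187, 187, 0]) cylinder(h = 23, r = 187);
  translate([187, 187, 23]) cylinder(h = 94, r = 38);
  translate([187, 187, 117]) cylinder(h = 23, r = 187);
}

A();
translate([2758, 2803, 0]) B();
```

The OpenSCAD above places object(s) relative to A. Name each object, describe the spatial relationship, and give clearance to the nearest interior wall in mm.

Clearances: x = 2658, y = 2703; minimum 2658 mm.

A is a house frame. B is a spool. The spool sits inside the house frame, centred. The clearance to the nearest interior wall is 2658 mm.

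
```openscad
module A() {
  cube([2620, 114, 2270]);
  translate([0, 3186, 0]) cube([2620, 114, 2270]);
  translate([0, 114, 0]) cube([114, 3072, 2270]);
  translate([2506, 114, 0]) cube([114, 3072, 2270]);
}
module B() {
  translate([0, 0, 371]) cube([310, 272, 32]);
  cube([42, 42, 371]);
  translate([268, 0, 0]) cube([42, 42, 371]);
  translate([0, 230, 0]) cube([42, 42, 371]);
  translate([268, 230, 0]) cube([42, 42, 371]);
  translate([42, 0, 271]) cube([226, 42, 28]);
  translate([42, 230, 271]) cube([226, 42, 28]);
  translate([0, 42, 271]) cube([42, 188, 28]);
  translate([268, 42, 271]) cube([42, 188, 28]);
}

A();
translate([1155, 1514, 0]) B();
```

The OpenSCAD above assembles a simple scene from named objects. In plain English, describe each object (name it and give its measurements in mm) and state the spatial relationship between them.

A is the wall frame of a small rectangular building: four walls, each 2270 mm tall and 114 mm thick, enclosing a footprint 2620 mm (x) by 3300 mm (y) outside-to-outside, with no floor or roof. The front and back walls (the −y and +y sides) span the full width; the two side walls fit between them.

B is a four-legged stool. The seat is 310×272 mm, 32 mm thick, top at z = 403 mm. It stands on four square legs, each 42×42 mm in cross-section, from z = 0 to the seat underside, each flush with a corner of the seat. Four stretchers, 42 mm wide and 28 mm tall, connect adjacent legs with their undersides at z = 271 mm, each running between the inner faces of the legs it joins and aligned with the legs' outer faces on the other axis.

The stool sits inside the house frame, centred.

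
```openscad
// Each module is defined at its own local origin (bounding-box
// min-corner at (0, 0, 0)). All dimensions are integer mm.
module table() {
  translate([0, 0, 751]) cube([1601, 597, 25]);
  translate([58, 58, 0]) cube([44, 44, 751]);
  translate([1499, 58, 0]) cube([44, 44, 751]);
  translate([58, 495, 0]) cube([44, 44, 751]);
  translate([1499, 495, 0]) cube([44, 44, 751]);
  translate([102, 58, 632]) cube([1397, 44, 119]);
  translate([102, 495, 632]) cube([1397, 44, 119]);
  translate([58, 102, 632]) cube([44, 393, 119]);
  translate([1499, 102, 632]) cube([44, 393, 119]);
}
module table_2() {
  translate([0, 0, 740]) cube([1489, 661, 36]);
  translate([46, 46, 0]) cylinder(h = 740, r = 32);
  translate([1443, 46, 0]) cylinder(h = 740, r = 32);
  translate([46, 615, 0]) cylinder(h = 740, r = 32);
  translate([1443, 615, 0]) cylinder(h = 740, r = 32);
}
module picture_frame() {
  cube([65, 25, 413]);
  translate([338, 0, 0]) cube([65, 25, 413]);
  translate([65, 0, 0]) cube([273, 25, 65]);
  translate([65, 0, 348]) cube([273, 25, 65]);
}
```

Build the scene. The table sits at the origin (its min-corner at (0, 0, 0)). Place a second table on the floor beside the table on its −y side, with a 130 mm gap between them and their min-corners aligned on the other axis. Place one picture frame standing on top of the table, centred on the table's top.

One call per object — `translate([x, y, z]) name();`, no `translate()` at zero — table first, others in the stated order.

table();
translate([0, -791, 0]) table_2();
translate([599, 286, 776]) picture_frame();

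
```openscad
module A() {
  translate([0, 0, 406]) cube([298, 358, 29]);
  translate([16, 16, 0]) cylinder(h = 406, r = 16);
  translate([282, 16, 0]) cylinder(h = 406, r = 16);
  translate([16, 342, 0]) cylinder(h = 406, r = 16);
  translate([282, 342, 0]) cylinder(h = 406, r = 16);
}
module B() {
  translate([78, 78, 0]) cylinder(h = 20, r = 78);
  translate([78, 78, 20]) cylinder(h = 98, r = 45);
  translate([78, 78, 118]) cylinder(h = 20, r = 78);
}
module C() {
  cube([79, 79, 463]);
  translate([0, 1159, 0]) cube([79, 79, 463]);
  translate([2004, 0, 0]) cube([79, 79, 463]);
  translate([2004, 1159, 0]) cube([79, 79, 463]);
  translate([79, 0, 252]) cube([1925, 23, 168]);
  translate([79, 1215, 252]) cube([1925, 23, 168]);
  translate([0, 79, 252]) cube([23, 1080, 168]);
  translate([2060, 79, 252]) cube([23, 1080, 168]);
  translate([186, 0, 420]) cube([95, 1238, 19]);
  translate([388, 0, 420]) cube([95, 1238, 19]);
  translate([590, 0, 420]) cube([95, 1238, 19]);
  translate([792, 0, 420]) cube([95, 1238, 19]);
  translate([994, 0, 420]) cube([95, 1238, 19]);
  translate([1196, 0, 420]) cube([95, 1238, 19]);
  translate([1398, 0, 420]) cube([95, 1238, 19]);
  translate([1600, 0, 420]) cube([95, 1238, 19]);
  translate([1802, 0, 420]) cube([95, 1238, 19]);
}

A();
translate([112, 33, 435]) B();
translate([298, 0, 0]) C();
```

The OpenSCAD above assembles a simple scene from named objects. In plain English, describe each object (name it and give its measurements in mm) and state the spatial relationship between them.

A is a simple wooden stool: a rectangular seat 298 mm (x) by 358 mm (y), 29 mm thick, top face at z = 435 mm, on four round legs, each 32 mm in diameter. The legs rest on z = 0, each leg's axis is inset half a diameter from the nearest pair of seat edges (so the leg's bounding box is flush with the corner).

B is a spool: two coaxial disc flanges of radius 78 mm and thickness 20 mm, joined by a core cylinder of radius 45 mm and height 98 mm. The lower flange rests on z = 0 and the three cylinders share a vertical axis.

C is a bed frame 2083 mm long (x) by 1238 mm wide (y). Four 79×79 mm corner posts, 463 mm tall, at the corners of the footprint. Four rails of 23 mm thickness and 168 mm height run between adjacent posts with their undersides at z = 252 mm, their outer faces flush with the outside of the frame (the two x-running rails run between the posts' inner faces; the two y-running rails run between the posts' inner faces). 9 slats, each 95 mm wide (x) and 19 mm thick, lie across the top of the two x-running rails, running the full 1238 mm width of the frame in y; the slats are evenly spaced along x between the inner faces of the end posts with equal gaps (rounded down to the nearest mm) at the −x end and between each pair — any rounding remainder accumulates at the +x end.

The spool is on top of the stool. The bed frame is against the stool's +x side, with their −y faces flush.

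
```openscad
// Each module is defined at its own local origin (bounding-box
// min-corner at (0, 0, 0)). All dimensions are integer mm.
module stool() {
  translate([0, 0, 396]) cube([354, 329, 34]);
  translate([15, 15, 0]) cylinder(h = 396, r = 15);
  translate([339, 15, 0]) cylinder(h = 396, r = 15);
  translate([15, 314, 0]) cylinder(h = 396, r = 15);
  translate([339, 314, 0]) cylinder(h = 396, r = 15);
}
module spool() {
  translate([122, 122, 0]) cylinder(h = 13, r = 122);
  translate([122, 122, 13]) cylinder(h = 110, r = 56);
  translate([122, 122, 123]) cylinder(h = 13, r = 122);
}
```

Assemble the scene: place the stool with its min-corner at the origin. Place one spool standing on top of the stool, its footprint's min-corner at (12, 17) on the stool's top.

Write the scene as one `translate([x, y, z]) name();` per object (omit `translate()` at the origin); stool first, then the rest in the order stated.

stool();
translate([12, 17, 430]) spool();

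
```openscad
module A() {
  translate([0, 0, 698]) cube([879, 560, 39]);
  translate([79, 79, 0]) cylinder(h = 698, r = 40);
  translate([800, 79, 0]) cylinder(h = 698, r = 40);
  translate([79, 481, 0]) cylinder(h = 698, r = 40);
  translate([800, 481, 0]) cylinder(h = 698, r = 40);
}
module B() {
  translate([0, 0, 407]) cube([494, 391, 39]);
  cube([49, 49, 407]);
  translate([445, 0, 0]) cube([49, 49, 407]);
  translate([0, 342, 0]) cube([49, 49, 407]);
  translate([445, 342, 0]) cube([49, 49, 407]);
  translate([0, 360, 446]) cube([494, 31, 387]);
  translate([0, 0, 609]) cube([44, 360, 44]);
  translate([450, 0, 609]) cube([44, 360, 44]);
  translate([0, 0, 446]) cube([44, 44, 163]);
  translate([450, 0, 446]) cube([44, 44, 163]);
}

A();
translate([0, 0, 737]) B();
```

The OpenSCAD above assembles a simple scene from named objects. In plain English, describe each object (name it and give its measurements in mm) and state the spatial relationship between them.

A is a rectangular dining table. The top is 879×560×39 mm with its upper surface at z = 737 mm. It stands on four round legs of 80 mm diameter, each leg's bounding box inset 39 mm from the nearest pair of top edges, running from the floor to the underside of the top.

B is a chair: 494×391 mm seat, 39 mm thick, top at z = 446 mm, on four 49 mm square corner legs flush with the seat edges. A 31 mm thick backrest slab spans the full seat width, extending 387 mm above the seat top, its back face flush with the seat's +y edge. Two armrests of 44×44 mm section run along each side from the seat's front edge to the front of the backrest, top faces 207 mm above the seat top and outer faces flush with the seat's x-edges; a 44×44 mm post under the front of each armrest stands on the seat at the front corner.

The chair is on top of the table.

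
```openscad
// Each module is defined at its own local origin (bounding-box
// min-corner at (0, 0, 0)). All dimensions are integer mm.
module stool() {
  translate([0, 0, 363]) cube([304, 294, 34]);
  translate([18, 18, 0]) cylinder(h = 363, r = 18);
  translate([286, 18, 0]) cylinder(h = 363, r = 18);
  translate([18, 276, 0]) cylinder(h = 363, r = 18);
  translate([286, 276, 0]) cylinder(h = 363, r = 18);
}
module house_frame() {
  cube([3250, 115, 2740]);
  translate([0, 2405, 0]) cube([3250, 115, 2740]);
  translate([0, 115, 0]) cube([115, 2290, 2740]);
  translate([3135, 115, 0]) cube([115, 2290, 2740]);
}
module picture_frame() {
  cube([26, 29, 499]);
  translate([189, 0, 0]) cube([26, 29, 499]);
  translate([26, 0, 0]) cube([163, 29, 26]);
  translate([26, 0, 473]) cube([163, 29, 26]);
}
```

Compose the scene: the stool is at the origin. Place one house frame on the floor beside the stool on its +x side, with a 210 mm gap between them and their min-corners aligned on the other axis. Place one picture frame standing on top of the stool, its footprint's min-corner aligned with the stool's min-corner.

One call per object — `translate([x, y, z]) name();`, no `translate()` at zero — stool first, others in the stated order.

stool();
translate([514, 0, 0]) house_frame();
translate([0, 0, 397]) picture_frame();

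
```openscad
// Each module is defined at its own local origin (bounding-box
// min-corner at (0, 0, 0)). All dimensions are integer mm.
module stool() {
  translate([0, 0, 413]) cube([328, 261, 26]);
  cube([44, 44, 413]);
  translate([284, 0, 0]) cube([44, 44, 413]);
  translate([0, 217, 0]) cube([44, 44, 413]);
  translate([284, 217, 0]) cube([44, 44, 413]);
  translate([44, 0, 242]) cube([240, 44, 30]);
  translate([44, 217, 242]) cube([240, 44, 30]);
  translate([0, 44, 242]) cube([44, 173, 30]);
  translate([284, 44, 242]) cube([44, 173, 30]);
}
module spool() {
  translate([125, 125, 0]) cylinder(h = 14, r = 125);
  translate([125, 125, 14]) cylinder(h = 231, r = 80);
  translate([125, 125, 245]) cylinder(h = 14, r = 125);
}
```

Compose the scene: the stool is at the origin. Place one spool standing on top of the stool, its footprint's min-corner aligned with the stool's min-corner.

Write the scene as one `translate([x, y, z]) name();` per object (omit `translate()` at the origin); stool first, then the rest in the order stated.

stool();
translate([0, 0, 439]) spool();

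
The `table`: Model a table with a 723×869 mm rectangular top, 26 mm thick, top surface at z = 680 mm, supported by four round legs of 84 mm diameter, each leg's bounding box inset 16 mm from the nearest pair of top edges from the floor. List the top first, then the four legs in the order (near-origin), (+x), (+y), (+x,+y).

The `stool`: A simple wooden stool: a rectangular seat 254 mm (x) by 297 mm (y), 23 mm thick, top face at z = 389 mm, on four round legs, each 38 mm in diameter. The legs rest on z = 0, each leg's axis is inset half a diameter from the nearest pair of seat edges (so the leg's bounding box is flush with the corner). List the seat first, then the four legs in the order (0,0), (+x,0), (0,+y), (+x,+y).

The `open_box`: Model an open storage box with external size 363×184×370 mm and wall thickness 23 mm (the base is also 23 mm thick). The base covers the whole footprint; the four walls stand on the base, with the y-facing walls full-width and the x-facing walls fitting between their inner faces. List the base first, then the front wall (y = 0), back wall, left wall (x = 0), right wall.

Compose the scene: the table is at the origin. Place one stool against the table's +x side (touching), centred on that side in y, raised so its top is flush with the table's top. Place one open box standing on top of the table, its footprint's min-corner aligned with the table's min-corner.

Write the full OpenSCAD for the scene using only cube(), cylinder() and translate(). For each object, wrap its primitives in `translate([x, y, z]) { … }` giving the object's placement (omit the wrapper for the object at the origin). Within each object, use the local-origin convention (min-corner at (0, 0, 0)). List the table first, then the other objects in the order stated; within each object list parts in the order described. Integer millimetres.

translate([0, 0, 654]) cube([723, 869, 26]);
translate([58, 58, 0]) cylinder(h = 654, r = 42);
translate([665, 58, 0]) cylinder(h = 654, r = 42);
translate([58, 811, 0]) cylinder(h = 654, r = 42);
translate([665, 811, 0]) cylinder(h = 654, r = 42);
translate([723, 286, 291]) {
  translate([0, 0, 366]) cube([254, 297, 23]);
  translate([19, 19, 0]) cylinder(h = 366, r = 19);
  translate([235, 19, 0]) cylinder(h = 366, r = 19);
  translate([19, 278, 0]) cylinder(h = 366, r = 19);
  translate([235, 278, 0]) cylinder(h = 366, r = 19);
}
translate([0, 0, 680]) {
  cube([363, 184, 23]);
  translate([0, 0, 23]) cube([363, 23, 347]);
  translate([0, 161, 23]) cube([363, 23, 347]);
  translate([0, 23, 23]) cube([23, 138, 347]);
  translate([340, 23, 23]) cube([23, 138, 347]);
}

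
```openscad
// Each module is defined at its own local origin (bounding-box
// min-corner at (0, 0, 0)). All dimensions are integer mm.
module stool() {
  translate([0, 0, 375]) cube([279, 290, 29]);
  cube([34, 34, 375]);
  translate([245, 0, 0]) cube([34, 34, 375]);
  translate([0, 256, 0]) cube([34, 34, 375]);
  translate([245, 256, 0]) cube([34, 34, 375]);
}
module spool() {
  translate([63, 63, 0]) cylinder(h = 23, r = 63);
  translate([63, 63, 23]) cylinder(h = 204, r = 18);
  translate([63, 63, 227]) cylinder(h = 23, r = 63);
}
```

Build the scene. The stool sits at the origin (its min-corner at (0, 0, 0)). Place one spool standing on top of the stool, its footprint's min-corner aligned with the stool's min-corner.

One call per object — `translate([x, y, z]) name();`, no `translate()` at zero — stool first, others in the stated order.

stool();
translate([0, 0, 404]) spool();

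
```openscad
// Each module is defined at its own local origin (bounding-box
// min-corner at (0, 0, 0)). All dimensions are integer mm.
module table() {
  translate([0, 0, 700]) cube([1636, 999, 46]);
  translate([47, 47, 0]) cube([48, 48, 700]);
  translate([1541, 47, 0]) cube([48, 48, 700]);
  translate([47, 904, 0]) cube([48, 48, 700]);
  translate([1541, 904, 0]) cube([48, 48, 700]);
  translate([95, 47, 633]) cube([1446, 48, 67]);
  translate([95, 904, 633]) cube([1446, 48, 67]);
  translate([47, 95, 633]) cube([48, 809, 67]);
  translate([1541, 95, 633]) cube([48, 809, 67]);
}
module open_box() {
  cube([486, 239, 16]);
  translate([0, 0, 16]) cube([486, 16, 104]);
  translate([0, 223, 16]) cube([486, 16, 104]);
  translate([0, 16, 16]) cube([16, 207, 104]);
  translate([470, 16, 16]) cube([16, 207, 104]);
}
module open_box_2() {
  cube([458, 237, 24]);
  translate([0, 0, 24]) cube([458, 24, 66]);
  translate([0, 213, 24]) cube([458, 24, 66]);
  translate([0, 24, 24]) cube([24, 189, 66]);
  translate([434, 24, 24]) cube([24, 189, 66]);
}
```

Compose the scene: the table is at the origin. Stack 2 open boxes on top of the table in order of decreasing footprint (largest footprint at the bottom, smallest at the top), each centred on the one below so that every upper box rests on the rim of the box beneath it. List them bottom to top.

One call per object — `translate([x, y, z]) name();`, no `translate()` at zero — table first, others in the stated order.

table();
translate([575, 380, 746]) open_box();
translate([589, 381, 866]) open_box_2();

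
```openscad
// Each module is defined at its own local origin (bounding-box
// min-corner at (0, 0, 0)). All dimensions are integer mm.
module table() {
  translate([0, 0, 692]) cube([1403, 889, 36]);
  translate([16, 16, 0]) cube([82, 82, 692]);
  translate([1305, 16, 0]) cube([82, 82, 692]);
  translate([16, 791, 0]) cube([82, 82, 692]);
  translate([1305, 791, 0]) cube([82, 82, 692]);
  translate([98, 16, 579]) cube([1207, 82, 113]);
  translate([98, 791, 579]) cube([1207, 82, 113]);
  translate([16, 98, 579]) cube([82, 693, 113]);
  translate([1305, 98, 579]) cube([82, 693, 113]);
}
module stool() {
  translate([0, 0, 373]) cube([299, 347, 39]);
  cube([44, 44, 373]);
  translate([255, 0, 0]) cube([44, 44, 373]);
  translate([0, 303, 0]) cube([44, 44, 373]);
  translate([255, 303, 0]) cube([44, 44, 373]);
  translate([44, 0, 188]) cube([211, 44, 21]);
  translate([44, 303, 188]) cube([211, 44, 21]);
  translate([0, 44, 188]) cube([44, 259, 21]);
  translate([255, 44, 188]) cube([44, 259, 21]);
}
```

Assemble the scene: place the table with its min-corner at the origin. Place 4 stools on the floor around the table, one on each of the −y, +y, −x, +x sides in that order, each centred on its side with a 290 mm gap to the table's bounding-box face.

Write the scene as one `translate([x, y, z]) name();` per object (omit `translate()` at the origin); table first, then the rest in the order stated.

table();
translate([552, -637, 0]) stool();
translate([552, 1179, 0]) stool();
translate([-589, 271, 0]) stool();
translate([1693, 271, 0]) stool();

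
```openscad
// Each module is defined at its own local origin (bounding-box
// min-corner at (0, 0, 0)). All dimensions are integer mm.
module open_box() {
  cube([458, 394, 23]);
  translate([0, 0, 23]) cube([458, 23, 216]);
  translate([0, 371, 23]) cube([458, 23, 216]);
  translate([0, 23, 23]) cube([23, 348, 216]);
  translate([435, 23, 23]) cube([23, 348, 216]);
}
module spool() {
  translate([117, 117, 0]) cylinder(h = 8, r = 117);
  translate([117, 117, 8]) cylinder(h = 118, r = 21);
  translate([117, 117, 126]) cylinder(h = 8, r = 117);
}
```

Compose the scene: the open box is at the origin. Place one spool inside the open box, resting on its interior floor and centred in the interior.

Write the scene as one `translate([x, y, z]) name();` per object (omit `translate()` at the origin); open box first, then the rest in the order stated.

open_box();
translate([112, 80, 23]) spool();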